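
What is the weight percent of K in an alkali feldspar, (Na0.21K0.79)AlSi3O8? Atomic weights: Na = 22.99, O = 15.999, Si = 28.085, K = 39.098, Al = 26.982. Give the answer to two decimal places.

Molar mass of (Na0.21K0.79)AlSi3O8: 0.21×22.99 + 0.79×39.098 + 1×26.982 + 3×28.085 + 8×15.999 = 274.944 g/mol.
Mass of K per formula unit: 0.79 × 39.098 = 30.887 g.
Weight fraction K = 30.887 / 274.944 = 0.1123.

11.23 wt%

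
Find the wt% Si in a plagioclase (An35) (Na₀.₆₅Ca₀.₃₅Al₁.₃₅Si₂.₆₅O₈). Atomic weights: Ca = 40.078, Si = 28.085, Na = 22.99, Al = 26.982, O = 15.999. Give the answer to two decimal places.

27.79 wt%

M(Na₀.₆₅Ca₀.₃₅Al₁.₃₅Si₂.₆₅O₈) = 267.814 g/mol.
Si contributes 2.65 × 28.085 = 74.425 g per mole.
74.425/267.814 = 0.2779 → 27.79%.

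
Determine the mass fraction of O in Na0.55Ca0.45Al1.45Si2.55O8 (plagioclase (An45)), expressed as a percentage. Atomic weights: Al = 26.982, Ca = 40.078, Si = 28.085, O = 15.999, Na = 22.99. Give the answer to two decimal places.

47.51 wt%

Molar mass of Na0.55Ca0.45Al1.45Si2.55O8: 0.55·22.99 + 0.45·40.078 + 1.45·26.982 + 2.55·28.085 + 8·15.999 = 269.412 g/mol.
Mass of O per formula unit: 8 × 15.999 = 127.992 g.
Weight fraction O = 127.992 / 269.412 = 0.4751.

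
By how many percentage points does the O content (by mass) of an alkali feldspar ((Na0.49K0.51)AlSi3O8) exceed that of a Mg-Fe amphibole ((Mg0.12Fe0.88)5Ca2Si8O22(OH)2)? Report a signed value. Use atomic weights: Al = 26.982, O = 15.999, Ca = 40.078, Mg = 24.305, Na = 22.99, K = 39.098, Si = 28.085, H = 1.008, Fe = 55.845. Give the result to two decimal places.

M((Na0.49K0.51)AlSi3O8) = 270.434 g/mol, so wt% O = 127.992/270.434 × 100 = 47.33%.
M((Mg0.12Fe0.88)5Ca2Si8O22(OH)2) = 951.129 g/mol, so wt% O = 383.976/951.129 × 100 = 40.37%.
47.33 − 40.37 = 6.96 pp.

6.96 percentage points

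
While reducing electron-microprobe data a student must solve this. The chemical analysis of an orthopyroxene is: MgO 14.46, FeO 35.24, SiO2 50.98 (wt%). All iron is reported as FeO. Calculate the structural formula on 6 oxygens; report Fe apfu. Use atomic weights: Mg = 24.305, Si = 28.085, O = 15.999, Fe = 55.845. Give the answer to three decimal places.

14.46 wt% MgO ÷ 40.304 g/mol = 0.35877 mol, giving 0.35877 Mg and 0.35877 O.
35.24 wt% FeO ÷ 71.844 g/mol = 0.49051 mol, giving 0.49051 Fe and 0.49051 O.
50.98 wt% SiO2 ÷ 60.083 g/mol = 0.84849 mol, giving 0.84849 Si and 1.69698 O.
Oxygen sums to 2.54626; scaling by 6/2.54626 = 2.35640 puts the formula on 6 O.
Fe: 0.49051 × 2.35640 = 1.156 atoms per formula unit.

1.156 Fe apfu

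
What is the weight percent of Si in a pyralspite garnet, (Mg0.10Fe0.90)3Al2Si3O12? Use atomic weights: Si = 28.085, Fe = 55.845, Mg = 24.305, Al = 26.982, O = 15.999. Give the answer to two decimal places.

17.26 mass %

Formula mass = 0.30*24.305 + 2.70*55.845 + 2*26.982 + 3*28.085 + 12*15.999 = 488.280 g/mol, of which 84.255 g is Si.
So Si makes up 84.255/488.280 = 0.1726 of the mass, i.e. 17.26%.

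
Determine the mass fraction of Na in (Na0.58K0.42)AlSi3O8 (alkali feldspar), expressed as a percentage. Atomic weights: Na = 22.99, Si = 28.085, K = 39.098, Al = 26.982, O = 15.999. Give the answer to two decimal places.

4.96 mass %

M((Na0.58K0.42)AlSi3O8) = 268.984 g/mol.
Na contributes 0.58 × 22.99 = 13.334 g per mole.
13.334/268.984 = 0.0496 → 4.96%.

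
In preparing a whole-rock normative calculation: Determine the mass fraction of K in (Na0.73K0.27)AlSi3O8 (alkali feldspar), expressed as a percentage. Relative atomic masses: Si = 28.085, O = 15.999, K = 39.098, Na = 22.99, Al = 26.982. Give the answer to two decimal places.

M((Na0.73K0.27)AlSi3O8) = 266.568 g/mol.
K contributes 0.27 × 39.098 = 10.556 g per mole.
10.556/266.568 = 0.0396 → 3.96%.

3.96 weight percent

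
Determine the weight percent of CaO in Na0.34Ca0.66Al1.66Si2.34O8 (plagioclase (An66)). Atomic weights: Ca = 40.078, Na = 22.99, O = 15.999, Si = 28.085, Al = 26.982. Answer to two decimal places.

13.57 wt%

Formula mass = 272.769 g/mol.
0.66 Ca → 0.6600 mol CaO per formula unit; M(CaO) = 56.077, so CaO mass = 37.011 g.
37.011/272.769 × 100 = 13.57 wt%.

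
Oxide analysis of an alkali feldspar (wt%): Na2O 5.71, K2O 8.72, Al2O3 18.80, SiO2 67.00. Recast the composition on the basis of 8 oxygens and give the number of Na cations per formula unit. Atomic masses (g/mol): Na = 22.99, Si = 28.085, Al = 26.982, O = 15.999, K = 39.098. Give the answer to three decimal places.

0.497 Na apfu

Na2O (M=61.979): mol = 0.09213; Na = 0.18426, O = 0.09213.
K2O (M=94.195): mol = 0.09257; K = 0.18514, O = 0.09257.
Al2O3 (M=101.961): mol = 0.18438; Al = 0.36876, O = 0.55314.
SiO2 (M=60.083): mol = 1.11512; Si = 1.11512, O = 2.23024.
ΣO = 2.96808; factor = 8/ΣO = 2.69535.
Na apfu = 0.18426 × 2.69535 = 0.497.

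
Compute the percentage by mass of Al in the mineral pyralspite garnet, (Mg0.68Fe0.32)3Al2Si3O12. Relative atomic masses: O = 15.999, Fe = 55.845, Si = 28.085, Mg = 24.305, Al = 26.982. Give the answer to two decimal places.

12.45 wt%

M((Mg0.68Fe0.32)3Al2Si3O12) = 433.400 g/mol.
Al contributes 2 × 26.982 = 53.964 g per mole.
53.964/433.400 = 0.1245 → 12.45%.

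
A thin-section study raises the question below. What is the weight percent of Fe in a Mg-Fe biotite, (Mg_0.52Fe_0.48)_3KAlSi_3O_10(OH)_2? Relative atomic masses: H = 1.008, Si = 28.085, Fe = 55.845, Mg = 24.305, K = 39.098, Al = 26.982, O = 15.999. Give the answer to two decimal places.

Molar mass of (Mg_0.52Fe_0.48)_3KAlSi_3O_10(OH)_2: 1.56*24.305 + 1.44*55.845 + 1*39.098 + 1*26.982 + 3*28.085 + 12*15.999 + 2*1.008 = 462.672 g/mol.
Mass of Fe per formula unit: 1.44 × 55.845 = 80.417 g.
Weight fraction Fe = 80.417 / 462.672 = 0.1738.

17.38 mass %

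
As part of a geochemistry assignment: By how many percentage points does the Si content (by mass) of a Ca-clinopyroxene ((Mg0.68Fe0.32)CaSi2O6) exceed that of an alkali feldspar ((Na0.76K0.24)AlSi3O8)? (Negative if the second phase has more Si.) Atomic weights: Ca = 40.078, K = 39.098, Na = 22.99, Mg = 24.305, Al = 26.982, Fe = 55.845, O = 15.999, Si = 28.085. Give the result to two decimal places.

-6.88 percentage points

M((Mg0.68Fe0.32)CaSi2O6) = 226.640 g/mol, so wt% Si = 56.170/226.640 × 100 = 24.78%.
M((Na0.76K0.24)AlSi3O8) = 266.085 g/mol, so wt% Si = 84.255/266.085 × 100 = 31.66%.
24.78 − 31.66 = -6.88 pp.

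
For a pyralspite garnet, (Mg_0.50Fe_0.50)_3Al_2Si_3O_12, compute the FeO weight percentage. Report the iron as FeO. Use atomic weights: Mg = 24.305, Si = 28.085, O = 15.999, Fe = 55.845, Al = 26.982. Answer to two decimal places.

23.93 wt%

Molar mass of (Mg_0.50Fe_0.50)_3Al_2Si_3O_12 = 1.50*24.305 + 1.50*55.845 + 2*26.982 + 3*28.085 + 12*15.999 = 450.432 g/mol.
Each formula unit contains 1.50 Fe, equivalent to 1.50/1 = 1.5000 mol FeO.
M(FeO) = 1×55.845 + 1×15.999 = 71.844 g/mol.
Mass of FeO per formula unit = 1.5000 × 71.844 = 107.766 g.
FeO wt% = 107.766 / 450.432 × 100 = 23.93%.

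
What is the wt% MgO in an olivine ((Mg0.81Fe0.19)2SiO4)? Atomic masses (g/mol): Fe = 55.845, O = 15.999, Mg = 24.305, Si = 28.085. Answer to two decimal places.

42.77 wt%

Formula mass = 152.676 g/mol.
1.62 Mg → 1.6200 mol MgO per formula unit; M(MgO) = 40.304, so MgO mass = 65.292 g.
65.292/152.676 × 100 = 42.77 wt%.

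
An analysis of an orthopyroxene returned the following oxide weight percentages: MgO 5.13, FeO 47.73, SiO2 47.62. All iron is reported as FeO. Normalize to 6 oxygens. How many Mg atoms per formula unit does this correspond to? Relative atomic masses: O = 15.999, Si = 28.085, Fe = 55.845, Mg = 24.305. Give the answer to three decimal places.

MgO: 5.13/40.304 = 0.12728 mol → 0.12728 mol Mg, 0.12728 mol O.
FeO: 47.73/71.844 = 0.66436 mol → 0.66436 mol Fe, 0.66436 mol O.
SiO2: 47.62/60.083 = 0.79257 mol → 0.79257 mol Si, 1.58514 mol O.
Total oxygen = 2.37678 mol. Normalization factor = 6/2.37678 = 2.52442.
Mg per 6 O = 0.12728 × 2.52442 = 0.321.

0.321 Mg apfu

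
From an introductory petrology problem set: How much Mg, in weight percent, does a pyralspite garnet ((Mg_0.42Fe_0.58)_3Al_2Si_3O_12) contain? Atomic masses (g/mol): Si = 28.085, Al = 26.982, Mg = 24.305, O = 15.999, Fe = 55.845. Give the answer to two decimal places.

Molar mass of (Mg_0.42Fe_0.58)_3Al_2Si_3O_12: 1.26×24.305 + 1.74×55.845 + 2×26.982 + 3×28.085 + 12×15.999 = 458.002 g/mol.
Mass of Mg per formula unit: 1.26 × 24.305 = 30.624 g.
Weight fraction Mg = 30.624 / 458.002 = 0.0669.

6.69 weight percent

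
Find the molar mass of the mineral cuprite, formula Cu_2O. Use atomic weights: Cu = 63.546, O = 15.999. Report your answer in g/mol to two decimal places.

The formula mass is the sum 2×63.546 + 1×15.999.

143.09 g/mol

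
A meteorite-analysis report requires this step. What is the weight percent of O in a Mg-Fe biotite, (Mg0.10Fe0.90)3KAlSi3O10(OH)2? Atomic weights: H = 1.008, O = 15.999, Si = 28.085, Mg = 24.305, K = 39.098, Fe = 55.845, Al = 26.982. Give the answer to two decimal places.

Formula mass = 0.30*24.305 + 2.70*55.845 + 1*39.098 + 1*26.982 + 3*28.085 + 12*15.999 + 2*1.008 = 502.412 g/mol, of which 191.988 g is O.
So O makes up 191.988/502.412 = 0.3821 of the mass, i.e. 38.21%.

38.21 mass %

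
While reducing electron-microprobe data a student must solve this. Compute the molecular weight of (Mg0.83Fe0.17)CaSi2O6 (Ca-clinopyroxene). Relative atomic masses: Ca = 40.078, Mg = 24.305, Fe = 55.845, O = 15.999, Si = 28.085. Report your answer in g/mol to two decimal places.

221.91 g/mol

M = 0.83*24.305 + 0.17*55.845 + 1*40.078 + 2*28.085 + 6*15.999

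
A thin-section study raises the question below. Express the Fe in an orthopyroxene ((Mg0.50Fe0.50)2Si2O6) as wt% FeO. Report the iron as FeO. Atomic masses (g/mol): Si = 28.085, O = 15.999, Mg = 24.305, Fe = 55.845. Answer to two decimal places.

30.93 wt%

Formula mass = 232.314 g/mol.
1 Fe → 1.0000 mol FeO per formula unit; M(FeO) = 71.844, so FeO mass = 71.844 g.
71.844/232.314 × 100 = 30.93 wt%.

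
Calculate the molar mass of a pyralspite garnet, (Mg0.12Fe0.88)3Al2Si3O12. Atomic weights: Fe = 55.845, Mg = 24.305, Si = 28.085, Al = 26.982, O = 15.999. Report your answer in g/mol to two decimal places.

486.39 g/mol

Mg: 0.36 × 24.305 = 8.7498
Fe: 2.64 × 55.845 = 147.4308
Al: 2 × 26.982 = 53.9640
Si: 3 × 28.085 = 84.2550
O: 12 × 15.999 = 191.9880
Summing the contributions gives the formula mass.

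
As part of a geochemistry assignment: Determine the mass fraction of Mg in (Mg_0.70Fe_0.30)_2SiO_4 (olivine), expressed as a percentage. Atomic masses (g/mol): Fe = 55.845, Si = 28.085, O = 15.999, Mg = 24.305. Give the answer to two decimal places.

21.32 weight percent

Formula mass = 1.40*24.305 + 0.60*55.845 + 1*28.085 + 4*15.999 = 159.615 g/mol, of which 34.027 g is Mg.
So Mg makes up 34.027/159.615 = 0.2132 of the mass, i.e. 21.32%.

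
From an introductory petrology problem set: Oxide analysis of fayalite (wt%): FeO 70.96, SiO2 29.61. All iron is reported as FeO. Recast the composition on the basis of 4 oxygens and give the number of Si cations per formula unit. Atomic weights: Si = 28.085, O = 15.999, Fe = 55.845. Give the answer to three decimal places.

0.999 Si apfu

FeO (M=71.844): mol = 0.98770; Fe = 0.98770, O = 0.98770.
SiO2 (M=60.083): mol = 0.49282; Si = 0.49282, O = 0.98564.
ΣO = 1.97334; factor = 4/ΣO = 2.02702.
Si apfu = 0.49282 × 2.02702 = 0.999.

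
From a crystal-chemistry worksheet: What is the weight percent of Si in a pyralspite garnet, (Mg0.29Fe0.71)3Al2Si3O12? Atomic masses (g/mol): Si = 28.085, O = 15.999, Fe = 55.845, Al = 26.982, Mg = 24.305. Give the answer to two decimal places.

17.92 weight percent

Molar mass of (Mg0.29Fe0.71)3Al2Si3O12: 0.87*24.305 + 2.13*55.845 + 2*26.982 + 3*28.085 + 12*15.999 = 470.302 g/mol.
Mass of Si per formula unit: 3 × 28.085 = 84.255 g.
Weight fraction Si = 84.255 / 470.302 = 0.1792.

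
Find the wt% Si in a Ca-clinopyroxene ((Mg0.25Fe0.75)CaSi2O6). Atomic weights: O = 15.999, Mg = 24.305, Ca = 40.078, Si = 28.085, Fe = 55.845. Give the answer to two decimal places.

23.38 mass %

M((Mg0.25Fe0.75)CaSi2O6) = 240.202 g/mol.
Si contributes 2 × 28.085 = 56.170 g per mole.
56.170/240.202 = 0.2338 → 23.38%.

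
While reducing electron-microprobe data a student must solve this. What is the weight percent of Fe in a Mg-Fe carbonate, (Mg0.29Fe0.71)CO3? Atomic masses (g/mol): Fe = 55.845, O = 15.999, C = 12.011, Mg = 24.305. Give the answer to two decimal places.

37.16 weight percent

Formula mass = 0.29·24.305 + 0.71·55.845 + 1·12.011 + 3·15.999 = 106.706 g/mol, of which 39.650 g is Fe.
So Fe makes up 39.650/106.706 = 0.3716 of the mass, i.e. 37.16%.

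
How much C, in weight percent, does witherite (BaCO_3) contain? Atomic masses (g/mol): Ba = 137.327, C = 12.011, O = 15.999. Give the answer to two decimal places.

Molar mass of BaCO_3: 1*137.327 + 1*12.011 + 3*15.999 = 197.335 g/mol.
Mass of C per formula unit: 1 × 12.011 = 12.011 g.
Weight fraction C = 12.011 / 197.335 = 0.0609.

6.09 weight percent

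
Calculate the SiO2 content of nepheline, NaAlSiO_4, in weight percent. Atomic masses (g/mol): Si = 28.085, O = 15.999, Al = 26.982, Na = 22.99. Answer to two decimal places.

Molar mass of NaAlSiO_4 = 1×22.99 + 1×26.982 + 1×28.085 + 4×15.999 = 142.053 g/mol.
Each formula unit contains 1 Si, equivalent to 1/1 = 1.0000 mol SiO2.
M(SiO2) = 1×28.085 + 2×15.999 = 60.083 g/mol.
Mass of SiO2 per formula unit = 1.0000 × 60.083 = 60.083 g.
SiO2 wt% = 60.083 / 142.053 × 100 = 42.30%.

42.30 wt%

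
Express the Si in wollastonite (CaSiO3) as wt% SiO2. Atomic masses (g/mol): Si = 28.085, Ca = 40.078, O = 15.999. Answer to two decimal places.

51.72 wt%

M(CaSiO3) = 116.160 g/mol; M(SiO2) = 60.083 g/mol.
Moles SiO2 per formula unit = 1 Si ÷ 1 = 1.0000.
SiO2 fraction = (1.0000 × 60.083) / 116.160 = 60.083/116.160 = 0.5172.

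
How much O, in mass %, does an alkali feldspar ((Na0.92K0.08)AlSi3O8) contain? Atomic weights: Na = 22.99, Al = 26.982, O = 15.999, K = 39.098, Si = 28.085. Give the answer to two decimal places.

48.57 mass %

Formula mass = 0.92*22.99 + 0.08*39.098 + 1*26.982 + 3*28.085 + 8*15.999 = 263.508 g/mol, of which 127.992 g is O.
So O makes up 127.992/263.508 = 0.4857 of the mass, i.e. 48.57%.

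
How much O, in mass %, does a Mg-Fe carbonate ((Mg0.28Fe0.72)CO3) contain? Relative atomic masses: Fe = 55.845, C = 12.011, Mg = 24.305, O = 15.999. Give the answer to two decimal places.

44.85 mass %

Molar mass of (Mg0.28Fe0.72)CO3: 0.28*24.305 + 0.72*55.845 + 1*12.011 + 3*15.999 = 107.022 g/mol.
Mass of O per formula unit: 3 × 15.999 = 47.997 g.
Weight fraction O = 47.997 / 107.022 = 0.4485.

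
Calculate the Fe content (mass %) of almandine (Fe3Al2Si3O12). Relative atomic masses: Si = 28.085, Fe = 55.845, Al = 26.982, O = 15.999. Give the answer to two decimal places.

33.66 mass %

Formula mass = 3×55.845 + 2×26.982 + 3×28.085 + 12×15.999 = 497.742 g/mol, of which 167.535 g is Fe.
So Fe makes up 167.535/497.742 = 0.3366 of the mass, i.e. 33.66%.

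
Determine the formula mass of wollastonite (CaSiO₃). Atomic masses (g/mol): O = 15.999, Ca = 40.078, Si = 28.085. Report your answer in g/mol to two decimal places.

The formula mass is the sum 1(40.078) + 1(28.085) + 3(15.999).

116.16 g/mol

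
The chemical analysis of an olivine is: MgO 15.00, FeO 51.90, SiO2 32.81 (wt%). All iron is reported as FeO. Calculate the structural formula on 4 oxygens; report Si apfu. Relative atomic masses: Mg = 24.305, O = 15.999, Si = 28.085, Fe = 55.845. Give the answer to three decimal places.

0.999 Si apfu

MgO (M=40.304): mol = 0.37217; Mg = 0.37217, O = 0.37217.
FeO (M=71.844): mol = 0.72240; Fe = 0.72240, O = 0.72240.
SiO2 (M=60.083): mol = 0.54608; Si = 0.54608, O = 1.09216.
ΣO = 2.18673; factor = 4/ΣO = 1.82922.
Si apfu = 0.54608 × 1.82922 = 0.999.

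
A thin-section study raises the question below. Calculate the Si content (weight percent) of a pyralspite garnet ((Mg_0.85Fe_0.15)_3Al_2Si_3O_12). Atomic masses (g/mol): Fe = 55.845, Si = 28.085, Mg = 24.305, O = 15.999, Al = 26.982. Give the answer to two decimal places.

Formula mass = 2.55*24.305 + 0.45*55.845 + 2*26.982 + 3*28.085 + 12*15.999 = 417.315 g/mol, of which 84.255 g is Si.
So Si makes up 84.255/417.315 = 0.2019 of the mass, i.e. 20.19%.

20.19 weight percent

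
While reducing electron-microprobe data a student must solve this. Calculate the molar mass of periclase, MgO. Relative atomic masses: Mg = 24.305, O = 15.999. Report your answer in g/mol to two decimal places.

Mg: 1 × 24.305 = 24.3050
O: 1 × 15.999 = 15.9990
Summing the contributions gives the formula mass.

40.30 g/mol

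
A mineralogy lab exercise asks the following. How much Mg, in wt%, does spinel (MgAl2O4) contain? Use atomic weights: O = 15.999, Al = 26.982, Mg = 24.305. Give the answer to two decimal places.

Formula mass = 1*24.305 + 2*26.982 + 4*15.999 = 142.265 g/mol, of which 24.305 g is Mg.
So Mg makes up 24.305/142.265 = 0.1708 of the mass, i.e. 17.08%.

17.08 wt%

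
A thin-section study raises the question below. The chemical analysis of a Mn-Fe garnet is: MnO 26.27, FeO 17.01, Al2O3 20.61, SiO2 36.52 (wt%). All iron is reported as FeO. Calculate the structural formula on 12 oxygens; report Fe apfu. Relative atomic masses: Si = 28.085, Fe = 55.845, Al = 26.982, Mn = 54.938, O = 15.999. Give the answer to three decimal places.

1.170 Fe apfu

MnO: 26.27/70.937 = 0.37033 mol → 0.37033 mol Mn, 0.37033 mol O.
FeO: 17.01/71.844 = 0.23676 mol → 0.23676 mol Fe, 0.23676 mol O.
Al2O3: 20.61/101.961 = 0.20214 mol → 0.40428 mol Al, 0.60642 mol O.
SiO2: 36.52/60.083 = 0.60783 mol → 0.60783 mol Si, 1.21566 mol O.
Total oxygen = 2.42917 mol. Normalization factor = 12/2.42917 = 4.93996.
Fe per 12 O = 0.23676 × 4.93996 = 1.170.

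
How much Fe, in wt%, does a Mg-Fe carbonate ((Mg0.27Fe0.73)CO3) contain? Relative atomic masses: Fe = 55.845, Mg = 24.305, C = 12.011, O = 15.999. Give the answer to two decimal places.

37.98 wt%

M((Mg0.27Fe0.73)CO3) = 107.337 g/mol.
Fe contributes 0.73 × 55.845 = 40.767 g per mole.
40.767/107.337 = 0.3798 → 37.98%.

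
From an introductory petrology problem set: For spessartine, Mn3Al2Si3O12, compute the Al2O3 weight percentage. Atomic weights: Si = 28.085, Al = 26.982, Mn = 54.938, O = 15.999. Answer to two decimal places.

Formula mass = 495.021 g/mol.
2 Al → 1.0000 mol Al2O3 per formula unit; M(Al2O3) = 101.961, so Al2O3 mass = 101.961 g.
101.961/495.021 × 100 = 20.60 wt%.

20.60 wt%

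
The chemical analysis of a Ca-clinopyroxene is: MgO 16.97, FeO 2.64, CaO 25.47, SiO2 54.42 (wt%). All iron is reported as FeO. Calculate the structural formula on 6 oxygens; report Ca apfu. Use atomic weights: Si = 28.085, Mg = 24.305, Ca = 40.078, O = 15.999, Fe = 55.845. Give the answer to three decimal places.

16.97 wt% MgO ÷ 40.304 g/mol = 0.42105 mol, giving 0.42105 Mg and 0.42105 O.
2.64 wt% FeO ÷ 71.844 g/mol = 0.03675 mol, giving 0.03675 Fe and 0.03675 O.
25.47 wt% CaO ÷ 56.077 g/mol = 0.45420 mol, giving 0.45420 Ca and 0.45420 O.
54.42 wt% SiO2 ÷ 60.083 g/mol = 0.90575 mol, giving 0.90575 Si and 1.81150 O.
Oxygen sums to 2.72350; scaling by 6/2.72350 = 2.20305 puts the formula on 6 O.
Ca: 0.45420 × 2.20305 = 1.001 atoms per formula unit.

1.001 Ca apfu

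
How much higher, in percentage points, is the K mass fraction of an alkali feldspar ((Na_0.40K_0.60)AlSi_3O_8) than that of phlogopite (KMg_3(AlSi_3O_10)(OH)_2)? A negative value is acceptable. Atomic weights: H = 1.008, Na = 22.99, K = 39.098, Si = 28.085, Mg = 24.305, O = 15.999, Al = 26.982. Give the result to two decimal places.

M((Na_0.40K_0.60)AlSi_3O_8) = 271.884 g/mol, so wt% K = 23.459/271.884 × 100 = 8.63%.
M(KMg_3(AlSi_3O_10)(OH)_2) = 417.254 g/mol, so wt% K = 39.098/417.254 × 100 = 9.37%.
8.63 − 9.37 = -0.74 pp.

-0.74 percentage points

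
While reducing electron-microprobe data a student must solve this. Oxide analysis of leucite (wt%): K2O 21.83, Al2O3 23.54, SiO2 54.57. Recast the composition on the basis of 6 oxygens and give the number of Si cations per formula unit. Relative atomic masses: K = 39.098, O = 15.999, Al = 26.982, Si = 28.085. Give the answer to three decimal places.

1.988 Si apfu

K2O: 21.83/94.195 = 0.23175 mol → 0.46350 mol K, 0.23175 mol O.
Al2O3: 23.54/101.961 = 0.23087 mol → 0.46174 mol Al, 0.69261 mol O.
SiO2: 54.57/60.083 = 0.90824 mol → 0.90824 mol Si, 1.81648 mol O.
Total oxygen = 2.74084 mol. Normalization factor = 6/2.74084 = 2.18911.
Si per 6 O = 0.90824 × 2.18911 = 1.988.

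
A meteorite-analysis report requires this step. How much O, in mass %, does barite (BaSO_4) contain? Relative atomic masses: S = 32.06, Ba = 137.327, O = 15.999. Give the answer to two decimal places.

Molar mass of BaSO_4: 1×137.327 + 1×32.06 + 4×15.999 = 233.383 g/mol.
Mass of O per formula unit: 4 × 15.999 = 63.996 g.
Weight fraction O = 63.996 / 233.383 = 0.2742.

27.42 mass %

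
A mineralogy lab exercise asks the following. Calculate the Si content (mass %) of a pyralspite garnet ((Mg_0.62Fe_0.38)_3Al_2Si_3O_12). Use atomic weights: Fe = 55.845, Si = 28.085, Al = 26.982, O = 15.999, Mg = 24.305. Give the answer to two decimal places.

Molar mass of (Mg_0.62Fe_0.38)_3Al_2Si_3O_12: 1.86·24.305 + 1.14·55.845 + 2·26.982 + 3·28.085 + 12·15.999 = 439.078 g/mol.
Mass of Si per formula unit: 3 × 28.085 = 84.255 g.
Weight fraction Si = 84.255 / 439.078 = 0.1919.

19.19 mass %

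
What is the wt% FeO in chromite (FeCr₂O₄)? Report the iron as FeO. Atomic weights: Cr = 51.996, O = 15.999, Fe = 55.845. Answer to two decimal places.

32.10 wt%

Molar mass of FeCr₂O₄ = 1*55.845 + 2*51.996 + 4*15.999 = 223.833 g/mol.
Each formula unit contains 1 Fe, equivalent to 1/1 = 1.0000 mol FeO.
M(FeO) = 1×55.845 + 1×15.999 = 71.844 g/mol.
Mass of FeO per formula unit = 1.0000 × 71.844 = 71.844 g.
FeO wt% = 71.844 / 223.833 × 100 = 32.10%.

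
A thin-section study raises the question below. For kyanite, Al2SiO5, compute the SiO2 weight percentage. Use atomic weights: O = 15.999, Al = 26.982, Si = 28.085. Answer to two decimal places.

Formula mass = 162.044 g/mol.
1 Si → 1.0000 mol SiO2 per formula unit; M(SiO2) = 60.083, so SiO2 mass = 60.083 g.
60.083/162.044 × 100 = 37.08 wt%.

37.08 wt%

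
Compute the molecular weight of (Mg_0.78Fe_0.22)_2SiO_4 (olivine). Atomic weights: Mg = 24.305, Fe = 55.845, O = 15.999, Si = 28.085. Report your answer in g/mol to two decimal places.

Mg: 1.56 × 24.305 = 37.9158
Fe: 0.44 × 55.845 = 24.5718
Si: 1 × 28.085 = 28.0850
O: 4 × 15.999 = 63.9960
Summing the contributions gives the formula mass.

154.57 g/mol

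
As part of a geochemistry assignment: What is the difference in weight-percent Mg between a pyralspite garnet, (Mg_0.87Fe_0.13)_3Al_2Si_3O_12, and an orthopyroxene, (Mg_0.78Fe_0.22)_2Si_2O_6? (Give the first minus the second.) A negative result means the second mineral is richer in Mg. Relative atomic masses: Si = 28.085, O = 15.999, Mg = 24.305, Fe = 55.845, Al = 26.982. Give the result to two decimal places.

-2.39 percentage points

Mg in (Mg_0.87Fe_0.13)_3Al_2Si_3O_12: molar mass 415.423 g/mol; 2.61×24.305 = 63.436 g → 15.27 wt%.
Mg in (Mg_0.78Fe_0.22)_2Si_2O_6: molar mass 214.652 g/mol; 1.56×24.305 = 37.916 g → 17.66 wt%.
Difference = 15.27 − 17.66 = -2.39 percentage points.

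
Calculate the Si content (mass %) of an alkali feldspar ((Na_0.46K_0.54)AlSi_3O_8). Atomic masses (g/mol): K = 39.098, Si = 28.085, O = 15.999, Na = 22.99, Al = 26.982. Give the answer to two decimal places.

31.10 mass %

M((Na_0.46K_0.54)AlSi_3O_8) = 270.917 g/mol.
Si contributes 3 × 28.085 = 84.255 g per mole.
84.255/270.917 = 0.3110 → 31.10%.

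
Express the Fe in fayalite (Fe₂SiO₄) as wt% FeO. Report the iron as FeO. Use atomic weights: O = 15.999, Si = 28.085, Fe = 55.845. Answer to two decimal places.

70.51 wt%

M(Fe₂SiO₄) = 203.771 g/mol; M(FeO) = 71.844 g/mol.
Moles FeO per formula unit = 2 Fe ÷ 1 = 2.0000.
FeO fraction = (2.0000 × 71.844) / 203.771 = 143.688/203.771 = 0.7051.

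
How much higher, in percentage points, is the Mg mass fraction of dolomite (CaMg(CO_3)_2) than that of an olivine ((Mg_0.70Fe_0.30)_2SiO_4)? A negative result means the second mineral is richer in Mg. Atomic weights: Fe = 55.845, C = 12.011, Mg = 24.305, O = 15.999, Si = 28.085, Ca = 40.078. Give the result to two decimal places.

-8.14 percentage points

M(CaMg(CO_3)_2) = 184.399 g/mol, so wt% Mg = 24.305/184.399 × 100 = 13.18%.
M((Mg_0.70Fe_0.30)_2SiO_4) = 159.615 g/mol, so wt% Mg = 34.027/159.615 × 100 = 21.32%.
13.18 − 21.32 = -8.14 pp.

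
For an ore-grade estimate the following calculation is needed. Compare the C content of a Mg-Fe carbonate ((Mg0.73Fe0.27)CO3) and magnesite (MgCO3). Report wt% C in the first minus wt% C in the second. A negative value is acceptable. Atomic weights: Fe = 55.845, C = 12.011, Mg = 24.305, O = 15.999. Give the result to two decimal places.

C in (Mg0.73Fe0.27)CO3: molar mass 92.829 g/mol; 1×12.011 = 12.011 g → 12.94 wt%.
C in MgCO3: molar mass 84.313 g/mol; 1×12.011 = 12.011 g → 14.25 wt%.
Difference = 12.94 − 14.25 = -1.31 percentage points.

-1.31 percentage points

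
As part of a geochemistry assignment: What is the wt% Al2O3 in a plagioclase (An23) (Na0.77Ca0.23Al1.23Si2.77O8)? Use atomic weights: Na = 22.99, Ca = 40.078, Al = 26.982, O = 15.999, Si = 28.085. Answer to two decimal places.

23.58 wt%

Molar mass of Na0.77Ca0.23Al1.23Si2.77O8 = 0.77·22.99 + 0.23·40.078 + 1.23·26.982 + 2.77·28.085 + 8·15.999 = 265.896 g/mol.
Each formula unit contains 1.23 Al, equivalent to 1.23/2 = 0.6150 mol Al2O3.
M(Al2O3) = 2×26.982 + 3×15.999 = 101.961 g/mol.
Mass of Al2O3 per formula unit = 0.6150 × 101.961 = 62.706 g.
Al2O3 wt% = 62.706 / 265.896 × 100 = 23.58%.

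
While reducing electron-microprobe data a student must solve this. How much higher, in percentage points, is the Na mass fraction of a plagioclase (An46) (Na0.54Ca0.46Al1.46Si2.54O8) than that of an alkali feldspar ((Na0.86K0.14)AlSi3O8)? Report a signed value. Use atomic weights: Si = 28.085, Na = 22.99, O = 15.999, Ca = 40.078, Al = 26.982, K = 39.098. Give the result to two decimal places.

First mineral: 12.415 g Na in 269.572 g formula = 4.61 wt% Na.
Second mineral: 19.771 g Na in 264.474 g formula = 7.48 wt% Na.
4.61% − 7.48% gives a difference of -2.87 percentage points.

-2.87 percentage points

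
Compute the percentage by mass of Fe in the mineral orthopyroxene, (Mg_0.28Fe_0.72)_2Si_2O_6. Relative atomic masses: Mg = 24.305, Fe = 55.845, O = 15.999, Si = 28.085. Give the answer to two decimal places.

32.66 wt%

Formula mass = 0.56*24.305 + 1.44*55.845 + 2*28.085 + 6*15.999 = 246.192 g/mol, of which 80.417 g is Fe.
So Fe makes up 80.417/246.192 = 0.3266 of the mass, i.e. 32.66%.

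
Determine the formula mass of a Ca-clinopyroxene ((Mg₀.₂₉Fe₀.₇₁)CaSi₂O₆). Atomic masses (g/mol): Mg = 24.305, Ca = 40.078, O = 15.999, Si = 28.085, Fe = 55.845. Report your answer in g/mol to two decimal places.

The formula mass is the sum 0.29*24.305 + 0.71*55.845 + 1*40.078 + 2*28.085 + 6*15.999.

238.94 g/mol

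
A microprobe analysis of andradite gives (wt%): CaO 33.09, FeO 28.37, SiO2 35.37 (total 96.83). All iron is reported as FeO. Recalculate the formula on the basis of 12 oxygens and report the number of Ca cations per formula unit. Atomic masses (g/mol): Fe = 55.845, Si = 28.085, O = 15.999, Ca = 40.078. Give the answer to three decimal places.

33.09 wt% CaO ÷ 56.077 g/mol = 0.59008 mol, giving 0.59008 Ca and 0.59008 O.
28.37 wt% FeO ÷ 71.844 g/mol = 0.39488 mol, giving 0.39488 Fe and 0.39488 O.
35.37 wt% SiO2 ÷ 60.083 g/mol = 0.58869 mol, giving 0.58869 Si and 1.17738 O.
Oxygen sums to 2.16234; scaling by 12/2.16234 = 5.54954 puts the formula on 12 O.
Ca: 0.59008 × 5.54954 = 3.275 atoms per formula unit.

3.275 Ca apfu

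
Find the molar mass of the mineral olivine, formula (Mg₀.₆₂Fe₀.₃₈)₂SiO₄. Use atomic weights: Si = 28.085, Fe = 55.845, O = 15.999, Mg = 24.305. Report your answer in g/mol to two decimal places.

The formula mass is the sum 1.24·24.305 + 0.76·55.845 + 1·28.085 + 4·15.999.

164.66 g/mol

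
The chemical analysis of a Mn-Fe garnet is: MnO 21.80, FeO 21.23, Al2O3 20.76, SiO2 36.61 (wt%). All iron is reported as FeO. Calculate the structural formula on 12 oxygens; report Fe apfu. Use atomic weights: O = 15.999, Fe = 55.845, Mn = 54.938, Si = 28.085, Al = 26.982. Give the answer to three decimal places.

MnO: 21.80/70.937 = 0.30731 mol → 0.30731 mol Mn, 0.30731 mol O.
FeO: 21.23/71.844 = 0.29550 mol → 0.29550 mol Fe, 0.29550 mol O.
Al2O3: 20.76/101.961 = 0.20361 mol → 0.40722 mol Al, 0.61083 mol O.
SiO2: 36.61/60.083 = 0.60932 mol → 0.60932 mol Si, 1.21864 mol O.
Total oxygen = 2.43228 mol. Normalization factor = 12/2.43228 = 4.93364.
Fe per 12 O = 0.29550 × 4.93364 = 1.458.

1.458 Fe apfu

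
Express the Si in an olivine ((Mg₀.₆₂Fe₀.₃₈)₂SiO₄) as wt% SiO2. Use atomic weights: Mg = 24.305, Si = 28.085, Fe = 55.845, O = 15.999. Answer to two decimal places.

36.49 wt%

Molar mass of (Mg₀.₆₂Fe₀.₃₈)₂SiO₄ = 1.24*24.305 + 0.76*55.845 + 1*28.085 + 4*15.999 = 164.661 g/mol.
Each formula unit contains 1 Si, equivalent to 1/1 = 1.0000 mol SiO2.
M(SiO2) = 1×28.085 + 2×15.999 = 60.083 g/mol.
Mass of SiO2 per formula unit = 1.0000 × 60.083 = 60.083 g.
SiO2 wt% = 60.083 / 164.661 × 100 = 36.49%.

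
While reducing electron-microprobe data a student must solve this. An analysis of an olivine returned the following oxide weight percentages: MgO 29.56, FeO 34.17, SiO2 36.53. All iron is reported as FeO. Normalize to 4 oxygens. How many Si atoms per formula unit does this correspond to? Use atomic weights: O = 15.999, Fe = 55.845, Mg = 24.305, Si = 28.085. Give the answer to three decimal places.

1.003 Si apfu

MgO (M=40.304): mol = 0.73343; Mg = 0.73343, O = 0.73343.
FeO (M=71.844): mol = 0.47561; Fe = 0.47561, O = 0.47561.
SiO2 (M=60.083): mol = 0.60799; Si = 0.60799, O = 1.21598.
ΣO = 2.42502; factor = 4/ΣO = 1.64947.
Si apfu = 0.60799 × 1.64947 = 1.003.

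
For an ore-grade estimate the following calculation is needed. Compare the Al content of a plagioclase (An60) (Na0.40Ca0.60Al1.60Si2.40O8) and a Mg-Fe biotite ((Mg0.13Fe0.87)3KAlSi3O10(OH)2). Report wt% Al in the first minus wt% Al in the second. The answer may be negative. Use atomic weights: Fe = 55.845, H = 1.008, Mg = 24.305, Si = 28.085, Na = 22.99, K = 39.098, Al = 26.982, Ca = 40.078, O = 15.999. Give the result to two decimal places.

M(Na0.40Ca0.60Al1.60Si2.40O8) = 271.810 g/mol, so wt% Al = 43.171/271.810 × 100 = 15.88%.
M((Mg0.13Fe0.87)3KAlSi3O10(OH)2) = 499.573 g/mol, so wt% Al = 26.982/499.573 × 100 = 5.40%.
15.88 − 5.40 = 10.48 pp.

10.48 percentage points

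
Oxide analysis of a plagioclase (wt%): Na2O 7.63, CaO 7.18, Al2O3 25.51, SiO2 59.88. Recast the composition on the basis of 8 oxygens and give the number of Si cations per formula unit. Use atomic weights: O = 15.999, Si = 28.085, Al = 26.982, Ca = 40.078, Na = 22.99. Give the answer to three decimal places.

2.662 Si apfu

Na2O (M=61.979): mol = 0.12311; Na = 0.24622, O = 0.12311.
CaO (M=56.077): mol = 0.12804; Ca = 0.12804, O = 0.12804.
Al2O3 (M=101.961): mol = 0.25019; Al = 0.50038, O = 0.75057.
SiO2 (M=60.083): mol = 0.99662; Si = 0.99662, O = 1.99324.
ΣO = 2.99496; factor = 8/ΣO = 2.67115.
Si apfu = 0.99662 × 2.67115 = 2.662.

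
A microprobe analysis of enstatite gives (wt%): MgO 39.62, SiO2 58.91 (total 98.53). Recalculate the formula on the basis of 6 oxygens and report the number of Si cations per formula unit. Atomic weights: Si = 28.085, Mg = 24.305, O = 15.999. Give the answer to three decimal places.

1.998 Si apfu

MgO (M=40.304): mol = 0.98303; Mg = 0.98303, O = 0.98303.
SiO2 (M=60.083): mol = 0.98048; Si = 0.98048, O = 1.96096.
ΣO = 2.94399; factor = 6/ΣO = 2.03805.
Si apfu = 0.98048 × 2.03805 = 1.998.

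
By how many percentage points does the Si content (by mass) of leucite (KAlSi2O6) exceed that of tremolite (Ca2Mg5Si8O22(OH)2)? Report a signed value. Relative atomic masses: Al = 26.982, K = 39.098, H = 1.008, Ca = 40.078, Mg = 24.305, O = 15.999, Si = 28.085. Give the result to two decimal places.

-1.92 percentage points

First mineral: 56.170 g Si in 218.244 g formula = 25.74 wt% Si.
Second mineral: 224.680 g Si in 812.353 g formula = 27.66 wt% Si.
25.74% − 27.66% gives a difference of -1.92 percentage points.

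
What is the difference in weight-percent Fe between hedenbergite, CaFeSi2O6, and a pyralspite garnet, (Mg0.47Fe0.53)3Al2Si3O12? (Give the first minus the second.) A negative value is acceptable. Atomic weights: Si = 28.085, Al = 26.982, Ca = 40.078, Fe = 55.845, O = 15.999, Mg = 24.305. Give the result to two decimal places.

2.92 percentage points

M(CaFeSi2O6) = 248.087 g/mol, so wt% Fe = 55.845/248.087 × 100 = 22.51%.
M((Mg0.47Fe0.53)3Al2Si3O12) = 453.271 g/mol, so wt% Fe = 88.794/453.271 × 100 = 19.59%.
22.51 − 19.59 = 2.92 pp.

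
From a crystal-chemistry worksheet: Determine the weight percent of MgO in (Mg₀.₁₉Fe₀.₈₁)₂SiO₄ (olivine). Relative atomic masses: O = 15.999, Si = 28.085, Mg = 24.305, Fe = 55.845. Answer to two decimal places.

M((Mg₀.₁₉Fe₀.₈₁)₂SiO₄) = 191.786 g/mol; M(MgO) = 40.304 g/mol.
Moles MgO per formula unit = 0.38 Mg ÷ 1 = 0.3800.
MgO fraction = (0.3800 × 40.304) / 191.786 = 15.316/191.786 = 0.0799.

7.99 wt%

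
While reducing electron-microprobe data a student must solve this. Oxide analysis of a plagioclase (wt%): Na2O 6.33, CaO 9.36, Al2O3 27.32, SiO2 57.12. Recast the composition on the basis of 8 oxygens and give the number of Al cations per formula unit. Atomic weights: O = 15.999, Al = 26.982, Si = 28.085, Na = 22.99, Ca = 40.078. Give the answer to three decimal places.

Na2O: 6.33/61.979 = 0.10213 mol → 0.20426 mol Na, 0.10213 mol O.
CaO: 9.36/56.077 = 0.16691 mol → 0.16691 mol Ca, 0.16691 mol O.
Al2O3: 27.32/101.961 = 0.26795 mol → 0.53590 mol Al, 0.80385 mol O.
SiO2: 57.12/60.083 = 0.95068 mol → 0.95068 mol Si, 1.90136 mol O.
Total oxygen = 2.97425 mol. Normalization factor = 8/2.97425 = 2.68975.
Al per 8 O = 0.53590 × 2.68975 = 1.441.

1.441 Al apfu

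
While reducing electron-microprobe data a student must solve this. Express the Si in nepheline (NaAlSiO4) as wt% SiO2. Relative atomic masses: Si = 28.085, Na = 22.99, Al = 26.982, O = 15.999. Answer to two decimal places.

Molar mass of NaAlSiO4 = 1·22.99 + 1·26.982 + 1·28.085 + 4·15.999 = 142.053 g/mol.
Each formula unit contains 1 Si, equivalent to 1/1 = 1.0000 mol SiO2.
M(SiO2) = 1×28.085 + 2×15.999 = 60.083 g/mol.
Mass of SiO2 per formula unit = 1.0000 × 60.083 = 60.083 g.
SiO2 wt% = 60.083 / 142.053 × 100 = 42.30%.

42.30 wt%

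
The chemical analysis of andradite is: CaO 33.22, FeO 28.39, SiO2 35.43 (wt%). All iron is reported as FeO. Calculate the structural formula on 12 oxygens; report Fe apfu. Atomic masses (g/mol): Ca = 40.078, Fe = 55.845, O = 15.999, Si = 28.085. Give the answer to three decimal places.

CaO (M=56.077): mol = 0.59240; Ca = 0.59240, O = 0.59240.
FeO (M=71.844): mol = 0.39516; Fe = 0.39516, O = 0.39516.
SiO2 (M=60.083): mol = 0.58968; Si = 0.58968, O = 1.17936.
ΣO = 2.16692; factor = 12/ΣO = 5.53781.
Fe apfu = 0.39516 × 5.53781 = 2.188.

2.188 Fe apfu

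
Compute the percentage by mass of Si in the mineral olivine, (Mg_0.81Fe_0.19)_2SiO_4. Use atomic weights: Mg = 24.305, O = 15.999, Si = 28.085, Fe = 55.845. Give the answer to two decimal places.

Molar mass of (Mg_0.81Fe_0.19)_2SiO_4: 1.62×24.305 + 0.38×55.845 + 1×28.085 + 4×15.999 = 152.676 g/mol.
Mass of Si per formula unit: 1 × 28.085 = 28.085 g.
Weight fraction Si = 28.085 / 152.676 = 0.1840.

18.40 weight percent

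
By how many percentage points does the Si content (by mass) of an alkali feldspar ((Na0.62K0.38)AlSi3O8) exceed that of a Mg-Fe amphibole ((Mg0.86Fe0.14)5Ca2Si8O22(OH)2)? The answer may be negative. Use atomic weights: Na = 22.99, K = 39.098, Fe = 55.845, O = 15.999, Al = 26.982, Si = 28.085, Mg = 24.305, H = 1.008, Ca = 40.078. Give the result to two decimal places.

M((Na0.62K0.38)AlSi3O8) = 268.340 g/mol, so wt% Si = 84.255/268.340 × 100 = 31.40%.
M((Mg0.86Fe0.14)5Ca2Si8O22(OH)2) = 834.431 g/mol, so wt% Si = 224.680/834.431 × 100 = 26.93%.
31.40 − 26.93 = 4.47 pp.

4.47 percentage points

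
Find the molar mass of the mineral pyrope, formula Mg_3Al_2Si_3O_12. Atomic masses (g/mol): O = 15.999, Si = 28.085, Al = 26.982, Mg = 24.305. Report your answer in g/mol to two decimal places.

403.12 g/mol

The formula mass is the sum 3×24.305 + 2×26.982 + 3×28.085 + 12×15.999.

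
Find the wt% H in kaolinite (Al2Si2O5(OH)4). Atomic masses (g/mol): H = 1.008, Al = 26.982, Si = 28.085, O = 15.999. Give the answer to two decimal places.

Molar mass of Al2Si2O5(OH)4: 2×26.982 + 2×28.085 + 9×15.999 + 4×1.008 = 258.157 g/mol.
Mass of H per formula unit: 4 × 1.008 = 4.032 g.
Weight fraction H = 4.032 / 258.157 = 0.0156.

1.56 weight percent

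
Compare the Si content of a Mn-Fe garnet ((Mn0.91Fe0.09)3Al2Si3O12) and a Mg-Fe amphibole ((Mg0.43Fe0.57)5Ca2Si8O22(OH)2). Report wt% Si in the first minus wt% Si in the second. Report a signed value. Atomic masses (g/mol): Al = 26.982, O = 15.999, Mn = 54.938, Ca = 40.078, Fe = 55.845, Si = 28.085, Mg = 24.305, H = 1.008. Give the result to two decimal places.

-7.89 percentage points

M((Mn0.91Fe0.09)3Al2Si3O12) = 495.266 g/mol, so wt% Si = 84.255/495.266 × 100 = 17.01%.
M((Mg0.43Fe0.57)5Ca2Si8O22(OH)2) = 902.242 g/mol, so wt% Si = 224.680/902.242 × 100 = 24.90%.
17.01 − 24.90 = -7.89 pp.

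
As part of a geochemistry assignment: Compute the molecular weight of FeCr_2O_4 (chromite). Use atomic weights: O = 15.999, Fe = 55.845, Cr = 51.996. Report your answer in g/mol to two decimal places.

223.83 g/mol

Fe: 1 × 55.845 = 55.8450
Cr: 2 × 51.996 = 103.9920
O: 4 × 15.999 = 63.9960
Summing the contributions gives the formula mass.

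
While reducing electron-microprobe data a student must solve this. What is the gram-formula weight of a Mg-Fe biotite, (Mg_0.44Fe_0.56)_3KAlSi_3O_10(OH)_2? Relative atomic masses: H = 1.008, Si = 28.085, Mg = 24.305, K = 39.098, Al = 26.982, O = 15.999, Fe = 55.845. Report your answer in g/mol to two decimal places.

470.24 g/mol

The formula mass is the sum 1.32(24.305) + 1.68(55.845) + 1(39.098) + 1(26.982) + 3(28.085) + 12(15.999) + 2(1.008).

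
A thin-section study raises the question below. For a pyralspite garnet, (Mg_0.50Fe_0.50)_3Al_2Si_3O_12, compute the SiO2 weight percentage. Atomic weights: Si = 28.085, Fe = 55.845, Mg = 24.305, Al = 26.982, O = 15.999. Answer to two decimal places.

40.02 wt%

M((Mg_0.50Fe_0.50)_3Al_2Si_3O_12) = 450.432 g/mol; M(SiO2) = 60.083 g/mol.
Moles SiO2 per formula unit = 3 Si ÷ 1 = 3.0000.
SiO2 fraction = (3.0000 × 60.083) / 450.432 = 180.249/450.432 = 0.4002.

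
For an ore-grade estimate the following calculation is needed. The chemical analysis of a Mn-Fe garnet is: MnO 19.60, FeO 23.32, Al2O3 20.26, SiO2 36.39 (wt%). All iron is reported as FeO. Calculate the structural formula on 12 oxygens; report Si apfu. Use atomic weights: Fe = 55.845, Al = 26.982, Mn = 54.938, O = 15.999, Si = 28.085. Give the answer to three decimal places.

MnO: 19.60/70.937 = 0.27630 mol → 0.27630 mol Mn, 0.27630 mol O.
FeO: 23.32/71.844 = 0.32459 mol → 0.32459 mol Fe, 0.32459 mol O.
Al2O3: 20.26/101.961 = 0.19870 mol → 0.39740 mol Al, 0.59610 mol O.
SiO2: 36.39/60.083 = 0.60566 mol → 0.60566 mol Si, 1.21132 mol O.
Total oxygen = 2.40831 mol. Normalization factor = 12/2.40831 = 4.98275.
Si per 12 O = 0.60566 × 4.98275 = 3.018.

3.018 Si apfu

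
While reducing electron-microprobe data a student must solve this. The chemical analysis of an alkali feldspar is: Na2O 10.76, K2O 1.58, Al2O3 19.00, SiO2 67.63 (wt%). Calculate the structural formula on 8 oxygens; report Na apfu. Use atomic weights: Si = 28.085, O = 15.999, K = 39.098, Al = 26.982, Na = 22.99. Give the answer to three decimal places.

0.926 Na apfu

Na2O (M=61.979): mol = 0.17361; Na = 0.34722, O = 0.17361.
K2O (M=94.195): mol = 0.01677; K = 0.03354, O = 0.01677.
Al2O3 (M=101.961): mol = 0.18635; Al = 0.37270, O = 0.55905.
SiO2 (M=60.083): mol = 1.12561; Si = 1.12561, O = 2.25122.
ΣO = 3.00065; factor = 8/ΣO = 2.66609.
Na apfu = 0.34722 × 2.66609 = 0.926.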